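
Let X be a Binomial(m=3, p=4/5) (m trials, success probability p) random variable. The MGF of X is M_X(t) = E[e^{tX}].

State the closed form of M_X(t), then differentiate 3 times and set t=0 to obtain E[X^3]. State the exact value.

M_X(t) = (4*e^(t)/5 + 1/5)^3
M^(3)(t) = 1728*e^(3*t)/125 + 384*e^(2*t)/125 + 12*e^(t)/125

E[X^3] = M^(3)(0) = 2124/125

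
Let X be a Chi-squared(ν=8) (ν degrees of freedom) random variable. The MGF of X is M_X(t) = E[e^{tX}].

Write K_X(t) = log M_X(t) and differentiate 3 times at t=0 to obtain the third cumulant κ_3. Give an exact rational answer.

κ_3 = K′′′(0) = 64

M_X(t) = (1 - 2*t)^(-4)
K_X(t) = log M_X(t) = -4*log(1 - 2*t)
K′(t) = -8/(2*t - 1)
K′′(t) = 16/(4*t^2 - 4*t + 1)
K′′′(t) = -64/(8*t^3 - 12*t^2 + 6*t - 1)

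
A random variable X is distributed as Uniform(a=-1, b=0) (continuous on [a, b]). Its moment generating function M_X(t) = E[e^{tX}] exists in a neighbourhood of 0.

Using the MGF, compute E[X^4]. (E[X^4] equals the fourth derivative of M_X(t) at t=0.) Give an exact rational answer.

E[X^4] = D^4[M](0) = 1/5

M_X(t) = (1 - e^(-t))/t
D^4[M](t) = (-t^4 - 4*t^3 - 12*t^2 - 24*t + 24*e^(t) - 24)*e^(-t)/t^5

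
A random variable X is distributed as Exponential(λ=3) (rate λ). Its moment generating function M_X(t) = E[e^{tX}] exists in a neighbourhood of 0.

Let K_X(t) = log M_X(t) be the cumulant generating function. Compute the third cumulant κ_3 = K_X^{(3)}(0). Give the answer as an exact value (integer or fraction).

κ_3 = K^(3)(0) = 2/27

M_X(t) = 3/(3 - t)
K_X(t) = log M_X(t) = -log(3 - t) + log(3)
K^(3)(t) = -2/(t^3 - 9*t^2 + 27*t - 27)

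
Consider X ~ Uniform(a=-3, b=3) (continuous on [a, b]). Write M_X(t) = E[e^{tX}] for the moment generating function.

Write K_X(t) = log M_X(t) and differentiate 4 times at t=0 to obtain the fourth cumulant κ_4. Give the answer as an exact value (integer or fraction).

M_X(t) = (e^(3*t) - e^(-3*t))/(6*t)
K_X(t) = log M_X(t) = -log(t) + log(e^(3*t) - e^(-3*t)) - log(6)

κ_4 = D^4[K](0) = -54/5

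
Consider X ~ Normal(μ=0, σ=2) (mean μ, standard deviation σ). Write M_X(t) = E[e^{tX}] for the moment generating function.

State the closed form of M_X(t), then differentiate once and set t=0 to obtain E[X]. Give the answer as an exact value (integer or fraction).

E[X] = D[M](0) = 0

M_X(t) = e^(2*t^2)
D[M](t) = 4*t*e^(2*t^2)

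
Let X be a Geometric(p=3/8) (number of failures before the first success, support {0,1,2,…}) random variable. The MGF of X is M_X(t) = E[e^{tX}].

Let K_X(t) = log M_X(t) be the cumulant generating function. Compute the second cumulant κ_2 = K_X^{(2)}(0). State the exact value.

M_X(t) = 3/(8*(1 - 5*e^(t)/8))
K_X(t) = log M_X(t) = -log(1 - 5*e^(t)/8) - 3*log(2) + log(3)
D^2[K](t) = 40*e^(t)/(25*e^(2*t) - 80*e^(t) + 64)

κ_2 = D^2[K](0) = 40/9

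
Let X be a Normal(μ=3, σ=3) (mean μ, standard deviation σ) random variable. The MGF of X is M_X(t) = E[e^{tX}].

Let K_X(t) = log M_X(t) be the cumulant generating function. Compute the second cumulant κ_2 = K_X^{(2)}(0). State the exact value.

M_X(t) = e^(9*t^2/2 + 3*t)
K_X(t) = log M_X(t) = 9*t^2/2 + 3*t
D^2[K](t) = 9

κ_2 = D^2[K](0) = 9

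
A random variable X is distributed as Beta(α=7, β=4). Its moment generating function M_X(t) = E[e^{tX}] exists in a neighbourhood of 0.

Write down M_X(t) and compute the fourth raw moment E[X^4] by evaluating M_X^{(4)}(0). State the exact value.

M_X(t) = ₁F₁(7; 11; t)
D^4[M](t) = 30*₁F₁(11; 15; t)/143

E[X^4] = D^4[M](0) = 30/143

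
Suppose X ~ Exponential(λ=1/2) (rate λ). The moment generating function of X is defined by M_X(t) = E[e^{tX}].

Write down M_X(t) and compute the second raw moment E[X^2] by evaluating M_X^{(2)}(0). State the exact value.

E[X^2] = M′′(0) = 8

M_X(t) = 1/(2*(1/2 - t))
M′(t) = 2/(4*t^2 - 4*t + 1)
M′′(t) = -8/(8*t^3 - 12*t^2 + 6*t - 1)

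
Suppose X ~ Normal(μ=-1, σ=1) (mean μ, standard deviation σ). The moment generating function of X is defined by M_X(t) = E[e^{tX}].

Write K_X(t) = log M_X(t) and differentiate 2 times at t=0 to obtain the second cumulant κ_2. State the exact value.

κ_2 = d^2K/dt^2 |_{t=0} = 1

M_X(t) = e^(t^2/2 - t)
K_X(t) = log M_X(t) = t^2/2 - t
dK/dt = t - 1
d^2K/dt^2 = 1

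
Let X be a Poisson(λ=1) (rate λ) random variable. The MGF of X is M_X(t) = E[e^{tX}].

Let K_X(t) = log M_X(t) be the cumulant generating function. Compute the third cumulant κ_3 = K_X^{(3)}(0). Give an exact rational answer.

M_X(t) = e^(e^(t) - 1)
K_X(t) = log M_X(t) = e^(t) - 1
D^3[K](t) = e^(t)

κ_3 = D^3[K](0) = 1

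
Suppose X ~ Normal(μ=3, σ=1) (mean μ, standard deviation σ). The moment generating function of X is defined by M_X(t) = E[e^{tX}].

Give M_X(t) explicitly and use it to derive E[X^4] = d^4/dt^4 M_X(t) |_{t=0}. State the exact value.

M_X(t) = e^(t^2/2 + 3*t)
D^4[M](t) = t^4*e^(3*t)*e^(t^2/2) + 12*t^3*e^(3*t)*e^(t^2/2) + 60*t^2*e^(3*t)*e^(t^2/2) + 144*t*e^(3*t)*e^(t^2/2) + 138*e^(3*t)*e^(t^2/2)

E[X^4] = D^4[M](0) = 138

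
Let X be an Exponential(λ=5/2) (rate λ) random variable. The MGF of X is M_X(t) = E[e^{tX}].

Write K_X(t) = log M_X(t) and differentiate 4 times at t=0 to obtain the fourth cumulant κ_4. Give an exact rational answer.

κ_4 = d^4K/dt^4 |_{t=0} = 96/625

M_X(t) = 5/(2*(5/2 - t))
K_X(t) = log M_X(t) = -log(5/2 - t) - log(2) + log(5)
dK/dt = -2/(2*t - 5)
d^2K/dt^2 = 4/(4*t^2 - 20*t + 25)
d^3K/dt^3 = -16/(8*t^3 - 60*t^2 + 150*t - 125)
d^4K/dt^4 = 96/(16*t^4 - 160*t^3 + 600*t^2 - 1000*t + 625)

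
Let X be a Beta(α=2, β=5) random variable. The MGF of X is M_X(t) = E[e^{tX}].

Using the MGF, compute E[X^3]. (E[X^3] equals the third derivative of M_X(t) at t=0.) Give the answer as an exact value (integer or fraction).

E[X^3] = d^3M/dt^3 |_{t=0} = 1/21

M_X(t) = ₁F₁(2; 7; t)
dM/dt = 2*₁F₁(3; 8; t)/7
d^2M/dt^2 = 3*₁F₁(4; 9; t)/28
d^3M/dt^3 = ₁F₁(5; 10; t)/21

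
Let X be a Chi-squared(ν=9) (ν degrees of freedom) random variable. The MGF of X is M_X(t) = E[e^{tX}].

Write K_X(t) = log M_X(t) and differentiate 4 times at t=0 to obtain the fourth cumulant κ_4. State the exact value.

M_X(t) = (1 - 2*t)^(-9/2)
K_X(t) = log M_X(t) = -9*log(1 - 2*t)/2
K^(4)(t) = 432/(16*t^4 - 32*t^3 + 24*t^2 - 8*t + 1)

κ_4 = K^(4)(0) = 432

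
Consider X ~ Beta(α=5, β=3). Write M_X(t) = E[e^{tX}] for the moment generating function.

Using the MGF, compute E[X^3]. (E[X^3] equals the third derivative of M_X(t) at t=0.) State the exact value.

E[X^3] = D^3[M](0) = 7/24

M_X(t) = ₁F₁(5; 8; t)
D^3[M](t) = 7*₁F₁(8; 11; t)/24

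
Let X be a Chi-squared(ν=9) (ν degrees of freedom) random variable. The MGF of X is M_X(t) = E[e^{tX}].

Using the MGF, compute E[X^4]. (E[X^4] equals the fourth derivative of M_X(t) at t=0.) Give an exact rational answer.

M_X(t) = (1 - 2*t)^(-9/2)
dM/dt = -9/(32*t^5*√(1 - 2*t) - 80*t^4*√(1 - 2*t) + 80*t^3*√(1 - 2*t) - 40*t^2*√(1 - 2*t) + 10*t*√(1 - 2*t) - √(1 - 2*t))
d^2M/dt^2 = 99/(64*t^6*√(1 - 2*t) - 192*t^5*√(1 - 2*t) + 240*t^4*√(1 - 2*t) - 160*t^3*√(1 - 2*t) + 60*t^2*√(1 - 2*t) - 12*t*√(1 - 2*t) + √(1 - 2*t))

E[X^4] = d^4M/dt^4 |_{t=0} = 19305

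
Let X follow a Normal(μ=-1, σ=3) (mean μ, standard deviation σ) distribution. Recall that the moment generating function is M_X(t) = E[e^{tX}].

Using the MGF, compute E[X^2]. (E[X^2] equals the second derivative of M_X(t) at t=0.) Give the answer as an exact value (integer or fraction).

E[X^2] = d^2M/dt^2 |_{t=0} = 10

M_X(t) = e^(9*t^2/2 - t)
dM/dt = 9*t*e^(-t)*e^(9*t^2/2) - e^(-t)*e^(9*t^2/2)
d^2M/dt^2 = (81*t^2*e^(9*t^2/2) - 18*t*e^(9*t^2/2) + 10*e^(9*t^2/2))*e^(-t)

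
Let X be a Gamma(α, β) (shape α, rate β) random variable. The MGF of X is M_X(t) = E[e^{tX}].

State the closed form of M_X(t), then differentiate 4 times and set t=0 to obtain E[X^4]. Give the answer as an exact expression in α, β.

E[X^4] = M^(4)(0) = α*(α^3 + 6*α^2 + 11*α + 6)/β^4

M_X(t) = (β/(β - t))^α
M^(4)(t) = (α^4*β^α*(1/(β - t))^α + 6*α^3*β^α*(1/(β - t))^α + 11*α^2*β^α*(1/(β - t))^α + 6*α*β^α*(1/(β - t))^α)/(β^4 - 4*β^3*t + 6*β^2*t^2 - 4*β*t^3 + t^4)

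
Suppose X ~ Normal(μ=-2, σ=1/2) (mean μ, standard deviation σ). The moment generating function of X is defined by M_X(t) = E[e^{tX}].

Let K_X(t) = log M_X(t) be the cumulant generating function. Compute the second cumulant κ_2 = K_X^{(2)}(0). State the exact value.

κ_2 = K^(2)(0) = 1/4

M_X(t) = e^(t^2/8 - 2*t)
K_X(t) = log M_X(t) = t^2/8 - 2*t
K^(2)(t) = 1/4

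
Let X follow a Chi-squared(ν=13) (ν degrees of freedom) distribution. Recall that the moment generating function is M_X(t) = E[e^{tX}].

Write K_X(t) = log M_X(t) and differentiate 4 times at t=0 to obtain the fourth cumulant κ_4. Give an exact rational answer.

M_X(t) = (1 - 2*t)^(-13/2)
K_X(t) = log M_X(t) = -13*log(1 - 2*t)/2
K^(4)(t) = 624/(16*t^4 - 32*t^3 + 24*t^2 - 8*t + 1)

κ_4 = K^(4)(0) = 624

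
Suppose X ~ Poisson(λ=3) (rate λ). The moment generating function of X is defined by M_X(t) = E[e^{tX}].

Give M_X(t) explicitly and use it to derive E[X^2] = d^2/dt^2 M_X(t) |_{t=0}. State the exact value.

M_X(t) = e^(3*e^(t) - 3)
dM/dt = 3*e^(-3)*e^(t)*e^(3*e^(t))
d^2M/dt^2 = (9*e^(2*t)*e^(3*e^(t)) + 3*e^(t)*e^(3*e^(t)))*e^(-3)

E[X^2] = d^2M/dt^2 |_{t=0} = 12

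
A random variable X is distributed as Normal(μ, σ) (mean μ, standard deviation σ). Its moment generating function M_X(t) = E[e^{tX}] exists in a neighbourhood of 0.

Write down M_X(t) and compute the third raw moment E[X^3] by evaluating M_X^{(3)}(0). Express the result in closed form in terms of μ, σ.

M_X(t) = e^(μ*t + σ^2*t^2/2)
dM/dt = μ*e^(μ*t)*e^(σ^2*t^2/2) + σ^2*t*e^(μ*t)*e^(σ^2*t^2/2)
d^2M/dt^2 = μ^2*e^(μ*t)*e^(σ^2*t^2/2) + 2*μ*σ^2*t*e^(μ*t)*e^(σ^2*t^2/2) + σ^4*t^2*e^(μ*t)*e^(σ^2*t^2/2) + σ^2*e^(μ*t)*e^(σ^2*t^2/2)

E[X^3] = d^3M/dt^3 |_{t=0} = μ*(μ^2 + 3*σ^2)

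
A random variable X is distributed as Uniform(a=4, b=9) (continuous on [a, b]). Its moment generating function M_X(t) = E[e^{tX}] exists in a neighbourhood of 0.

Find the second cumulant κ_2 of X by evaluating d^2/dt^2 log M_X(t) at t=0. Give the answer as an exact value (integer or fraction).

M_X(t) = (e^(9*t) - e^(4*t))/(5*t)
K_X(t) = log M_X(t) = -log(t) + log(e^(9*t) - e^(4*t)) - log(5)
K^(2)(t) = (-25*t^2*e^(5*t) + e^(10*t) - 2*e^(5*t) + 1)/(t^2*e^(10*t) - 2*t^2*e^(5*t) + t^2)

κ_2 = K^(2)(0) = 25/12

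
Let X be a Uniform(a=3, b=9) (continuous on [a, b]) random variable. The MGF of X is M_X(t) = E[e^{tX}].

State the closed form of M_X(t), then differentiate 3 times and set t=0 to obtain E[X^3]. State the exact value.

M_X(t) = (e^(9*t) - e^(3*t))/(6*t)
dM/dt = (9*t*e^(9*t) - 3*t*e^(3*t) - e^(9*t) + e^(3*t))/(6*t^2)
d^2M/dt^2 = (81*t^2*e^(9*t) - 9*t^2*e^(3*t) - 18*t*e^(9*t) + 6*t*e^(3*t) + 2*e^(9*t) - 2*e^(3*t))/(6*t^3)
d^3M/dt^3 = (243*t^3*e^(9*t) - 9*t^3*e^(3*t) - 81*t^2*e^(9*t) + 9*t^2*e^(3*t) + 18*t*e^(9*t) - 6*t*e^(3*t) - 2*e^(9*t) + 2*e^(3*t))/(2*t^4)

E[X^3] = d^3M/dt^3 |_{t=0} = 270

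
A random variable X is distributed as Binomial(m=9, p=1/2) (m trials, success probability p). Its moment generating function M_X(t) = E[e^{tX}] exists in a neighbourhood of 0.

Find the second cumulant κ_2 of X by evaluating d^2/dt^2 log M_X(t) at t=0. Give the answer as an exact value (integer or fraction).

κ_2 = K^(2)(0) = 9/4

M_X(t) = (e^(t)/2 + 1/2)^9
K_X(t) = log M_X(t) = 9*log(e^(t)/2 + 1/2)
K^(2)(t) = 9*e^(t)/(e^(2*t) + 2*e^(t) + 1)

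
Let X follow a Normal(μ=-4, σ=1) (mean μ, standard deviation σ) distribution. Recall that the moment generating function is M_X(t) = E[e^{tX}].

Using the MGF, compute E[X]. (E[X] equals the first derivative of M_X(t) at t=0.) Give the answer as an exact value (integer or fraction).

M_X(t) = e^(t^2/2 - 4*t)
M^(1)(t) = t*e^(-4*t)*e^(t^2/2) - 4*e^(-4*t)*e^(t^2/2)

E[X] = M^(1)(0) = -4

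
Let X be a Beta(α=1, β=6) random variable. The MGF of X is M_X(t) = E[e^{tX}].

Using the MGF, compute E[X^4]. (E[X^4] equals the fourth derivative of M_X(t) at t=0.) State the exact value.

M_X(t) = ₁F₁(1; 7; t)
M^(4)(t) = ₁F₁(5; 11; t)/210

E[X^4] = M^(4)(0) = 1/210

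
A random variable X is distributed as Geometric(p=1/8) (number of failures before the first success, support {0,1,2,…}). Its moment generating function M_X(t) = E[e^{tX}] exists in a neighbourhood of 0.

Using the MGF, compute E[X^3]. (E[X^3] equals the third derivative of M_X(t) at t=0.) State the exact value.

E[X^3] = M^(3)(0) = 2359

M_X(t) = 1/(8*(1 - 7*e^(t)/8))
M^(3)(t) = (343*e^(3*t) + 1568*e^(2*t) + 448*e^(t))/(2401*e^(4*t) - 10976*e^(3*t) + 18816*e^(2*t) - 14336*e^(t) + 4096)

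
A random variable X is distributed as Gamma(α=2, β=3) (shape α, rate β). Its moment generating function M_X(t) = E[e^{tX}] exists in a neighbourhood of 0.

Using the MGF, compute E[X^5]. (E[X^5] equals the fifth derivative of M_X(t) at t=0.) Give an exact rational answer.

E[X^5] = M^(5)(0) = 80/27

M_X(t) = 9/(3 - t)^2
M^(5)(t) = -6480/(t^7 - 21*t^6 + 189*t^5 - 945*t^4 + 2835*t^3 - 5103*t^2 + 5103*t - 2187)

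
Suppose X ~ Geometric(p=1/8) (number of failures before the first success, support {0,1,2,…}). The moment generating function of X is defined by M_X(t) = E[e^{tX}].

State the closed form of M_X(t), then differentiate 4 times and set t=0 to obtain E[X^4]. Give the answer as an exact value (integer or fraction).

E[X^4] = d^4M/dt^4 |_{t=0} = 70665

M_X(t) = 1/(8*(1 - 7*e^(t)/8))
dM/dt = 7*e^(t)/(49*e^(2*t) - 112*e^(t) + 64)
d^2M/dt^2 = (-49*e^(2*t) - 56*e^(t))/(343*e^(3*t) - 1176*e^(2*t) + 1344*e^(t) - 512)
d^3M/dt^3 = (343*e^(3*t) + 1568*e^(2*t) + 448*e^(t))/(2401*e^(4*t) - 10976*e^(3*t) + 18816*e^(2*t) - 14336*e^(t) + 4096)
d^4M/dt^4 = (-2401*e^(4*t) - 30184*e^(3*t) - 34496*e^(2*t) - 3584*e^(t))/(16807*e^(5*t) - 96040*e^(4*t) + 219520*e^(3*t) - 250880*e^(2*t) + 143360*e^(t) - 32768)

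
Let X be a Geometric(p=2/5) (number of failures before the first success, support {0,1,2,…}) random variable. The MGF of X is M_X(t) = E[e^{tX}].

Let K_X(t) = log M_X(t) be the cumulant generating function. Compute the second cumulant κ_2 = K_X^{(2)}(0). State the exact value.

M_X(t) = 2/(5*(1 - 3*e^(t)/5))
K_X(t) = log M_X(t) = -log(1 - 3*e^(t)/5) - log(5) + log(2)
dK/dt = -3*e^(t)/(3*e^(t) - 5)
d^2K/dt^2 = 15*e^(t)/(9*e^(2*t) - 30*e^(t) + 25)

κ_2 = d^2K/dt^2 |_{t=0} = 15/4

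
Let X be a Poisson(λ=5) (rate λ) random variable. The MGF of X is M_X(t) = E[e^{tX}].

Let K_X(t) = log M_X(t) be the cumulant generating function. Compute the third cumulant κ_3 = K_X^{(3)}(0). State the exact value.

M_X(t) = e^(5*e^(t) - 5)
K_X(t) = log M_X(t) = 5*e^(t) - 5
dK/dt = 5*e^(t)
d^2K/dt^2 = 5*e^(t)
d^3K/dt^3 = 5*e^(t)

κ_3 = d^3K/dt^3 |_{t=0} = 5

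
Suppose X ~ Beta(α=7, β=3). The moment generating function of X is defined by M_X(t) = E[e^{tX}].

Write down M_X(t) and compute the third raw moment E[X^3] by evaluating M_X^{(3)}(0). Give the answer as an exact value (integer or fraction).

E[X^3] = M′′′(0) = 21/55

M_X(t) = ₁F₁(7; 10; t)
M′(t) = 7*₁F₁(8; 11; t)/10
M′′(t) = 28*₁F₁(9; 12; t)/55
M′′′(t) = 21*₁F₁(10; 13; t)/55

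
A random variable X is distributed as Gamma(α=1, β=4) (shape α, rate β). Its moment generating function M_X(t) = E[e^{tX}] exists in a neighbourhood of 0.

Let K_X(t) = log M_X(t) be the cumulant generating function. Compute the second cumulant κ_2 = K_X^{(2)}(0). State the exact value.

κ_2 = D^2[K](0) = 1/16

M_X(t) = 4/(4 - t)
K_X(t) = log M_X(t) = -log(4 - t) + 2*log(2)
D^2[K](t) = 1/(t^2 - 8*t + 16)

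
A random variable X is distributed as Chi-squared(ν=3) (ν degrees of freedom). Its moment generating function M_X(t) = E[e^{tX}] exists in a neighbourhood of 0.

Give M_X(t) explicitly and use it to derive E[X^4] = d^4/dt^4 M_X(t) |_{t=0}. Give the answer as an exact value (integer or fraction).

M_X(t) = (1 - 2*t)^(-3/2)
dM/dt = 3/(4*t^2*√(1 - 2*t) - 4*t*√(1 - 2*t) + √(1 - 2*t))
d^2M/dt^2 = -15/(8*t^3*√(1 - 2*t) - 12*t^2*√(1 - 2*t) + 6*t*√(1 - 2*t) - √(1 - 2*t))
d^3M/dt^3 = 105/(16*t^4*√(1 - 2*t) - 32*t^3*√(1 - 2*t) + 24*t^2*√(1 - 2*t) - 8*t*√(1 - 2*t) + √(1 - 2*t))
d^4M/dt^4 = -945/(32*t^5*√(1 - 2*t) - 80*t^4*√(1 - 2*t) + 80*t^3*√(1 - 2*t) - 40*t^2*√(1 - 2*t) + 10*t*√(1 - 2*t) - √(1 - 2*t))

E[X^4] = d^4M/dt^4 |_{t=0} = 945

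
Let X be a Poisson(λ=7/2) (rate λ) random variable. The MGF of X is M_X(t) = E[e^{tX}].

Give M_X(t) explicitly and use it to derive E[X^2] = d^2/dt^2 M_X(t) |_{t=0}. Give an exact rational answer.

E[X^2] = M^(2)(0) = 63/4

M_X(t) = e^(7*e^(t)/2 - 7/2)
M^(2)(t) = (49*e^(2*t)*e^(7*e^(t)/2) + 14*e^(t)*e^(7*e^(t)/2))*e^(-7/2)/4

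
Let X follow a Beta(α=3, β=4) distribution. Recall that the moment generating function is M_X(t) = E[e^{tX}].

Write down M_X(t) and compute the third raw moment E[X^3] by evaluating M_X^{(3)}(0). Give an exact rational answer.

E[X^3] = D^3[M](0) = 5/42

M_X(t) = ₁F₁(3; 7; t)
D^3[M](t) = 5*₁F₁(6; 10; t)/42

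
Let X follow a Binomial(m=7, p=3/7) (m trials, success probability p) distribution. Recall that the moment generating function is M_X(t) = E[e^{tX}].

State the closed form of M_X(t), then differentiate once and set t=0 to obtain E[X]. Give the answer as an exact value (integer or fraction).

M_X(t) = (3*e^(t)/7 + 4/7)^7
M′(t) = 2187*e^(7*t)/117649 + 17496*e^(6*t)/117649 + 58320*e^(5*t)/117649 + 103680*e^(4*t)/117649 + 103680*e^(3*t)/117649 + 55296*e^(2*t)/117649 + 12288*e^(t)/117649

E[X] = M′(0) = 3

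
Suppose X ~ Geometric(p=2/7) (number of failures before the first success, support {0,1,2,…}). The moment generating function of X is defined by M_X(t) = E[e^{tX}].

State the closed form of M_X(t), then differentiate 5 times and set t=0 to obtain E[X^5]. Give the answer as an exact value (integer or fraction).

M_X(t) = 2/(7*(1 - 5*e^(t)/7))

E[X^5] = D^5[M](0) = 47255/2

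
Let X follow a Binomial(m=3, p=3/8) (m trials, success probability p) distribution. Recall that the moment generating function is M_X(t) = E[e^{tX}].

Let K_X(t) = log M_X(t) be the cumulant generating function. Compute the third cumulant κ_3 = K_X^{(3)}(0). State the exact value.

M_X(t) = (3*e^(t)/8 + 5/8)^3
K_X(t) = log M_X(t) = 3*log(3*e^(t)/8 + 5/8)
K^(3)(t) = (-135*e^(2*t) + 225*e^(t))/(27*e^(3*t) + 135*e^(2*t) + 225*e^(t) + 125)

κ_3 = K^(3)(0) = 45/256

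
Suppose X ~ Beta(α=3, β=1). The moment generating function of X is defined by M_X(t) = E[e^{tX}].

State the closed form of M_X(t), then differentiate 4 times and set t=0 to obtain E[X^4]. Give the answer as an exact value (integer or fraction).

M_X(t) = ₁F₁(3; 4; t)
dM/dt = 3*₁F₁(4; 5; t)/4
d^2M/dt^2 = 3*₁F₁(5; 6; t)/5
d^3M/dt^3 = ₁F₁(6; 7; t)/2
d^4M/dt^4 = 3*₁F₁(7; 8; t)/7

E[X^4] = d^4M/dt^4 |_{t=0} = 3/7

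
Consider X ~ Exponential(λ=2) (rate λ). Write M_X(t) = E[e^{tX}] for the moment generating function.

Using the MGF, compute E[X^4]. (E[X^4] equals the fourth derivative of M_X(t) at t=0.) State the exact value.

M_X(t) = 2/(2 - t)
D^4[M](t) = -48/(t^5 - 10*t^4 + 40*t^3 - 80*t^2 + 80*t - 32)

E[X^4] = D^4[M](0) = 3/2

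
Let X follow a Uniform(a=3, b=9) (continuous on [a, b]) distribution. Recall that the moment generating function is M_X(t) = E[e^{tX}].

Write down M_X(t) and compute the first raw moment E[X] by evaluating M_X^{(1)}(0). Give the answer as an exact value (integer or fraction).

E[X] = dM/dt |_{t=0} = 6

M_X(t) = (e^(9*t) - e^(3*t))/(6*t)
dM/dt = (9*t*e^(9*t) - 3*t*e^(3*t) - e^(9*t) + e^(3*t))/(6*t^2)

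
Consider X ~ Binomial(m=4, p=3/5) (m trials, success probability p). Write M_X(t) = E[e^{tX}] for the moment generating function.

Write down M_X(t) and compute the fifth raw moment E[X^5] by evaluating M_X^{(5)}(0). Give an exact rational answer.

M_X(t) = (3*e^(t)/5 + 2/5)^4
dM/dt = 324*e^(4*t)/625 + 648*e^(3*t)/625 + 432*e^(2*t)/625 + 96*e^(t)/625
d^2M/dt^2 = 1296*e^(4*t)/625 + 1944*e^(3*t)/625 + 864*e^(2*t)/625 + 96*e^(t)/625
d^3M/dt^3 = 5184*e^(4*t)/625 + 5832*e^(3*t)/625 + 1728*e^(2*t)/625 + 96*e^(t)/625
d^4M/dt^4 = 20736*e^(4*t)/625 + 17496*e^(3*t)/625 + 3456*e^(2*t)/625 + 96*e^(t)/625
d^5M/dt^5 = 82944*e^(4*t)/625 + 52488*e^(3*t)/625 + 6912*e^(2*t)/625 + 96*e^(t)/625

E[X^5] = d^5M/dt^5 |_{t=0} = 28488/125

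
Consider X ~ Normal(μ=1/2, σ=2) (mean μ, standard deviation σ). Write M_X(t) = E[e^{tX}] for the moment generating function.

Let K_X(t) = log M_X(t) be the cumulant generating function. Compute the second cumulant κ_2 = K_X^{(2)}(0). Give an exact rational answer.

κ_2 = K^(2)(0) = 4

M_X(t) = e^(2*t^2 + t/2)
K_X(t) = log M_X(t) = 2*t^2 + t/2
K^(2)(t) = 4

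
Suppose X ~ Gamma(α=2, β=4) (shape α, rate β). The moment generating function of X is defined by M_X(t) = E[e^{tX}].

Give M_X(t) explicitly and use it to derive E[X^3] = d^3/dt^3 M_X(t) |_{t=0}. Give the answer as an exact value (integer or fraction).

E[X^3] = M′′′(0) = 3/8

M_X(t) = 16/(4 - t)^2
M′(t) = -32/(t^3 - 12*t^2 + 48*t - 64)
M′′(t) = 96/(t^4 - 16*t^3 + 96*t^2 - 256*t + 256)
M′′′(t) = -384/(t^5 - 20*t^4 + 160*t^3 - 640*t^2 + 1280*t - 1024)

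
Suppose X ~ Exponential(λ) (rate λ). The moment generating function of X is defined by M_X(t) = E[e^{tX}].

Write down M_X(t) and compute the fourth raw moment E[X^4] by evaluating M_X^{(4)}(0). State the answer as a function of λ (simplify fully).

E[X^4] = M′′′′(0) = 24/λ^4

M_X(t) = λ/(λ - t)
M′(t) = λ/(λ^2 - 2*λ*t + t^2)
M′′(t) = -2*λ/(-λ^3 + 3*λ^2*t - 3*λ*t^2 + t^3)
M′′′(t) = 6*λ/(λ^4 - 4*λ^3*t + 6*λ^2*t^2 - 4*λ*t^3 + t^4)
M′′′′(t) = -24*λ/(-λ^5 + 5*λ^4*t - 10*λ^3*t^2 + 10*λ^2*t^3 - 5*λ*t^4 + t^5)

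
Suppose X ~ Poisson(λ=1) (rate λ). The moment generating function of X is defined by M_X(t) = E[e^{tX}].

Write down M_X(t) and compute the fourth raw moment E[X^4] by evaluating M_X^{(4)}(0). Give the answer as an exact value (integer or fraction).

M_X(t) = e^(e^(t) - 1)
D^4[M](t) = (e^(4*t)*e^(e^(t)) + 6*e^(3*t)*e^(e^(t)) + 7*e^(2*t)*e^(e^(t)) + e^(t)*e^(e^(t)))*e^(-1)

E[X^4] = D^4[M](0) = 15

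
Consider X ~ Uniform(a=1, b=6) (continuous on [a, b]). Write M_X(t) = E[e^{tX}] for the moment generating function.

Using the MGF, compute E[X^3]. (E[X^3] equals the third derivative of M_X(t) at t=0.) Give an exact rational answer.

E[X^3] = M^(3)(0) = 259/4

M_X(t) = (e^(6*t) - e^(t))/(5*t)
M^(3)(t) = (216*t^3*e^(6*t) - t^3*e^(t) - 108*t^2*e^(6*t) + 3*t^2*e^(t) + 36*t*e^(6*t) - 6*t*e^(t) - 6*e^(6*t) + 6*e^(t))/(5*t^4)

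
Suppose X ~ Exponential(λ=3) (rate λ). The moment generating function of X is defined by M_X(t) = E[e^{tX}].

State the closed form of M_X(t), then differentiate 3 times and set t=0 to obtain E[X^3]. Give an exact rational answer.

M_X(t) = 3/(3 - t)
dM/dt = 3/(t^2 - 6*t + 9)
d^2M/dt^2 = -6/(t^3 - 9*t^2 + 27*t - 27)
d^3M/dt^3 = 18/(t^4 - 12*t^3 + 54*t^2 - 108*t + 81)

E[X^3] = d^3M/dt^3 |_{t=0} = 2/9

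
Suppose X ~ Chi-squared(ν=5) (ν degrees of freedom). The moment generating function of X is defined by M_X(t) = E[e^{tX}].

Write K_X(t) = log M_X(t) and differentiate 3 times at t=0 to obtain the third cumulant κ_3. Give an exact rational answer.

κ_3 = D^3[K](0) = 40

M_X(t) = (1 - 2*t)^(-5/2)
K_X(t) = log M_X(t) = -5*log(1 - 2*t)/2
D^3[K](t) = -40/(8*t^3 - 12*t^2 + 6*t - 1)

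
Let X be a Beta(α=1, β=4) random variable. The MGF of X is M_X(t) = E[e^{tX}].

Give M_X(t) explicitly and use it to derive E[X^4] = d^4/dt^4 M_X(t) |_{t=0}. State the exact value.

E[X^4] = M′′′′(0) = 1/70

M_X(t) = ₁F₁(1; 5; t)
M′(t) = ₁F₁(2; 6; t)/5
M′′(t) = ₁F₁(3; 7; t)/15
M′′′(t) = ₁F₁(4; 8; t)/35
M′′′′(t) = ₁F₁(5; 9; t)/70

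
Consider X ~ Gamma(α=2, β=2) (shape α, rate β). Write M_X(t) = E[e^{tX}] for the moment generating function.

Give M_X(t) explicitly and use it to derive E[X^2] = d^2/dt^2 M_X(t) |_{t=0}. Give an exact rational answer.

E[X^2] = M′′(0) = 3/2

M_X(t) = 4/(2 - t)^2
M′(t) = -8/(t^3 - 6*t^2 + 12*t - 8)
M′′(t) = 24/(t^4 - 8*t^3 + 24*t^2 - 32*t + 16)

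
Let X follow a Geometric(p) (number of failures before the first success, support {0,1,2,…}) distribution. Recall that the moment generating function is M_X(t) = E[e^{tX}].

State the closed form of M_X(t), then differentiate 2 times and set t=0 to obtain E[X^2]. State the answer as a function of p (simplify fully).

M_X(t) = p/(-(1 - p)*e^(t) + 1)

E[X^2] = M^(2)(0) = 1 - 3/p + 2/p^2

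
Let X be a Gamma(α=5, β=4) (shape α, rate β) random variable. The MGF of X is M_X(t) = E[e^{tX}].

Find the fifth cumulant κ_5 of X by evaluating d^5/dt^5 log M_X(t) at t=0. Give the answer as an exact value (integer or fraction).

M_X(t) = 1024/(4 - t)^5
K_X(t) = log M_X(t) = -5*log(4 - t) + 10*log(2)
K^(5)(t) = -120/(t^5 - 20*t^4 + 160*t^3 - 640*t^2 + 1280*t - 1024)

κ_5 = K^(5)(0) = 15/128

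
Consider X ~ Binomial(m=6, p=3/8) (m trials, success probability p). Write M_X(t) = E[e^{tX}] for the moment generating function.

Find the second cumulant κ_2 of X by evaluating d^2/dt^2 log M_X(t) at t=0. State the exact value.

κ_2 = D^2[K](0) = 45/32

M_X(t) = (3*e^(t)/8 + 5/8)^6
K_X(t) = log M_X(t) = 6*log(3*e^(t)/8 + 5/8)
D^2[K](t) = 90*e^(t)/(9*e^(2*t) + 30*e^(t) + 25)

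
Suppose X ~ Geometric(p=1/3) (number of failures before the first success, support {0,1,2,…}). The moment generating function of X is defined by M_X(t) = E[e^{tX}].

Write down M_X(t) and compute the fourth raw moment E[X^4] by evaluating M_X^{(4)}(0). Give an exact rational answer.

E[X^4] = d^4M/dt^4 |_{t=0} = 730

M_X(t) = 1/(3*(1 - 2*e^(t)/3))
dM/dt = 2*e^(t)/(4*e^(2*t) - 12*e^(t) + 9)
d^2M/dt^2 = (-4*e^(2*t) - 6*e^(t))/(8*e^(3*t) - 36*e^(2*t) + 54*e^(t) - 27)
d^3M/dt^3 = (8*e^(3*t) + 48*e^(2*t) + 18*e^(t))/(16*e^(4*t) - 96*e^(3*t) + 216*e^(2*t) - 216*e^(t) + 81)
d^4M/dt^4 = (-16*e^(4*t) - 264*e^(3*t) - 396*e^(2*t) - 54*e^(t))/(32*e^(5*t) - 240*e^(4*t) + 720*e^(3*t) - 1080*e^(2*t) + 810*e^(t) - 243)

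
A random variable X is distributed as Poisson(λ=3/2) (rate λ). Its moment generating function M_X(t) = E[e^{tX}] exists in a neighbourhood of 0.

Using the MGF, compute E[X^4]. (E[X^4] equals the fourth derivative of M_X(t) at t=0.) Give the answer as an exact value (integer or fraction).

M_X(t) = e^(3*e^(t)/2 - 3/2)
M^(4)(t) = (81*e^(4*t)*e^(3*e^(t)/2) + 324*e^(3*t)*e^(3*e^(t)/2) + 252*e^(2*t)*e^(3*e^(t)/2) + 24*e^(t)*e^(3*e^(t)/2))*e^(-3/2)/16

E[X^4] = M^(4)(0) = 681/16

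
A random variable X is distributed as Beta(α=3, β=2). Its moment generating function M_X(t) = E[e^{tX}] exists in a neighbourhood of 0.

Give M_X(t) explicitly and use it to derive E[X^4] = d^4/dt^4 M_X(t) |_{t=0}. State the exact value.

M_X(t) = ₁F₁(3; 5; t)
M^(4)(t) = 3*₁F₁(7; 9; t)/14

E[X^4] = M^(4)(0) = 3/14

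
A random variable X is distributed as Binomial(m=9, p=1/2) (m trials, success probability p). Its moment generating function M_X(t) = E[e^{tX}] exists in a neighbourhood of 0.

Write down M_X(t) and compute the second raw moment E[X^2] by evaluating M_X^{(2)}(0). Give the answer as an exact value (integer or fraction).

E[X^2] = M′′(0) = 45/2

M_X(t) = (e^(t)/2 + 1/2)^9
M′(t) = 9*e^(9*t)/512 + 9*e^(8*t)/64 + 63*e^(7*t)/128 + 63*e^(6*t)/64 + 315*e^(5*t)/256 + 63*e^(4*t)/64 + 63*e^(3*t)/128 + 9*e^(2*t)/64 + 9*e^(t)/512
M′′(t) = 81*e^(9*t)/512 + 9*e^(8*t)/8 + 441*e^(7*t)/128 + 189*e^(6*t)/32 + 1575*e^(5*t)/256 + 63*e^(4*t)/16 + 189*e^(3*t)/128 + 9*e^(2*t)/32 + 9*e^(t)/512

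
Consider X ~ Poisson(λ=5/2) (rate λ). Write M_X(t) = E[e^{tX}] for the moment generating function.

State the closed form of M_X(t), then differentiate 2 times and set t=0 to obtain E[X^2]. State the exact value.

M_X(t) = e^(5*e^(t)/2 - 5/2)
dM/dt = 5*e^(-5/2)*e^(t)*e^(5*e^(t)/2)/2
d^2M/dt^2 = (25*e^(2*t)*e^(5*e^(t)/2) + 10*e^(t)*e^(5*e^(t)/2))*e^(-5/2)/4

E[X^2] = d^2M/dt^2 |_{t=0} = 35/4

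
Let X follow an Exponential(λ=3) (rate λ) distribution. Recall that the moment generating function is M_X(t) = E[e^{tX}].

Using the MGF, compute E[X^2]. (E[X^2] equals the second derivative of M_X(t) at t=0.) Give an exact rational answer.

M_X(t) = 3/(3 - t)
D^2[M](t) = -6/(t^3 - 9*t^2 + 27*t - 27)

E[X^2] = D^2[M](0) = 2/9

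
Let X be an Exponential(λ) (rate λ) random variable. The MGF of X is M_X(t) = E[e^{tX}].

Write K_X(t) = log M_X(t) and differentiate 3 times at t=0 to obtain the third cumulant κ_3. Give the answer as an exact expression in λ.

κ_3 = K′′′(0) = 2/λ^3

M_X(t) = λ/(λ - t)
K_X(t) = log M_X(t) = log(λ) - log(λ - t)
K′(t) = -1/(-λ + t)
K′′(t) = 1/(λ^2 - 2*λ*t + t^2)
K′′′(t) = -2/(-λ^3 + 3*λ^2*t - 3*λ*t^2 + t^3)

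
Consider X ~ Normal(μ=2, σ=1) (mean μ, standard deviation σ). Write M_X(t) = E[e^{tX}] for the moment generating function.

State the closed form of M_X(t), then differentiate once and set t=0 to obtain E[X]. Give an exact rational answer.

E[X] = M′(0) = 2

M_X(t) = e^(t^2/2 + 2*t)
M′(t) = t*e^(2*t)*e^(t^2/2) + 2*e^(2*t)*e^(t^2/2)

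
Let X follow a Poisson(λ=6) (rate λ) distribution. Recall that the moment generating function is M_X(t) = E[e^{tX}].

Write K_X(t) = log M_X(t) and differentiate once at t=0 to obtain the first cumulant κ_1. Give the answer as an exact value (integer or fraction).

M_X(t) = e^(6*e^(t) - 6)
K_X(t) = log M_X(t) = 6*e^(t) - 6
K′(t) = 6*e^(t)

κ_1 = K′(0) = 6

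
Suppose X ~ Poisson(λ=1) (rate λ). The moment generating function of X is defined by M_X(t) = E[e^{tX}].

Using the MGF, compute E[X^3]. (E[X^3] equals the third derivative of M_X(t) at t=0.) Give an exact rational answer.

E[X^3] = M^(3)(0) = 5

M_X(t) = e^(e^(t) - 1)
M^(3)(t) = (e^(3*t)*e^(e^(t)) + 3*e^(2*t)*e^(e^(t)) + e^(t)*e^(e^(t)))*e^(-1)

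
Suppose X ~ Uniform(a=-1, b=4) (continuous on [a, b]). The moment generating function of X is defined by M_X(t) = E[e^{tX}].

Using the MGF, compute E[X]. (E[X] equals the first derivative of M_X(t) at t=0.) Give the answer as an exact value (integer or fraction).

M_X(t) = (e^(4*t) - e^(-t))/(5*t)
D[M](t) = (4*t*e^(5*t) + t - e^(5*t) + 1)*e^(-t)/(5*t^2)

E[X] = D[M](0) = 3/2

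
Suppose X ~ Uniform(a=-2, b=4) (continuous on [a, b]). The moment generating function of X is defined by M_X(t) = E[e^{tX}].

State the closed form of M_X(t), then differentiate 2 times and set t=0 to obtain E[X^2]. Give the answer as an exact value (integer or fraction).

M_X(t) = (e^(4*t) - e^(-2*t))/(6*t)
D^2[M](t) = (8*t^2*e^(6*t) - 2*t^2 - 4*t*e^(6*t) - 2*t + e^(6*t) - 1)*e^(-2*t)/(3*t^3)

E[X^2] = D^2[M](0) = 4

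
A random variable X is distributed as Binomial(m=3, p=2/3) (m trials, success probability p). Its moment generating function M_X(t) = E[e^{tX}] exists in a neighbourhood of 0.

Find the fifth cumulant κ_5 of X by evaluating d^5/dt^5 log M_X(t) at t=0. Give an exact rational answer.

κ_5 = D^5[K](0) = 10/27

M_X(t) = (2*e^(t)/3 + 1/3)^3
K_X(t) = log M_X(t) = 3*log(2*e^(t)/3 + 1/3)
D^5[K](t) = (-48*e^(4*t) + 264*e^(3*t) - 132*e^(2*t) + 6*e^(t))/(32*e^(5*t) + 80*e^(4*t) + 80*e^(3*t) + 40*e^(2*t) + 10*e^(t) + 1)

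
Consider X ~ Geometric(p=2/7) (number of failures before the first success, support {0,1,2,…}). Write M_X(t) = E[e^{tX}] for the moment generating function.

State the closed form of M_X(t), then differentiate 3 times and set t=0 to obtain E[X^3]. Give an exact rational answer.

E[X^3] = D^3[M](0) = 535/4

M_X(t) = 2/(7*(1 - 5*e^(t)/7))
D^3[M](t) = (250*e^(3*t) + 1400*e^(2*t) + 490*e^(t))/(625*e^(4*t) - 3500*e^(3*t) + 7350*e^(2*t) - 6860*e^(t) + 2401)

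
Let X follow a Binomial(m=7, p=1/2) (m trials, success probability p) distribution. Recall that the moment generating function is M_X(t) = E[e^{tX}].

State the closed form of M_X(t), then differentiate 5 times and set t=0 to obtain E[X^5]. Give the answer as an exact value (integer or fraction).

E[X^5] = M′′′′′(0) = 1421

M_X(t) = (e^(t)/2 + 1/2)^7
M′(t) = 7*e^(7*t)/128 + 21*e^(6*t)/64 + 105*e^(5*t)/128 + 35*e^(4*t)/32 + 105*e^(3*t)/128 + 21*e^(2*t)/64 + 7*e^(t)/128
M′′(t) = 49*e^(7*t)/128 + 63*e^(6*t)/32 + 525*e^(5*t)/128 + 35*e^(4*t)/8 + 315*e^(3*t)/128 + 21*e^(2*t)/32 + 7*e^(t)/128
M′′′(t) = 343*e^(7*t)/128 + 189*e^(6*t)/16 + 2625*e^(5*t)/128 + 35*e^(4*t)/2 + 945*e^(3*t)/128 + 21*e^(2*t)/16 + 7*e^(t)/128
M′′′′(t) = 2401*e^(7*t)/128 + 567*e^(6*t)/8 + 13125*e^(5*t)/128 + 70*e^(4*t) + 2835*e^(3*t)/128 + 21*e^(2*t)/8 + 7*e^(t)/128
M′′′′′(t) = 16807*e^(7*t)/128 + 1701*e^(6*t)/4 + 65625*e^(5*t)/128 + 280*e^(4*t) + 8505*e^(3*t)/128 + 21*e^(2*t)/4 + 7*e^(t)/128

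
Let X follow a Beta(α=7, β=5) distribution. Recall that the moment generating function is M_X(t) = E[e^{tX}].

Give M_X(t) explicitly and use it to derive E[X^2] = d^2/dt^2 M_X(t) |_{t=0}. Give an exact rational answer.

M_X(t) = ₁F₁(7; 12; t)
dM/dt = 7*₁F₁(8; 13; t)/12
d^2M/dt^2 = 14*₁F₁(9; 14; t)/39

E[X^2] = d^2M/dt^2 |_{t=0} = 14/39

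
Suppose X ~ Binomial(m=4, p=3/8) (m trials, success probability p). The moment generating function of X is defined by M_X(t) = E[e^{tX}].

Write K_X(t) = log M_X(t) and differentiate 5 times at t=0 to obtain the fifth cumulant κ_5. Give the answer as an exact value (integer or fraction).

M_X(t) = (3*e^(t)/8 + 5/8)^4
K_X(t) = log M_X(t) = 4*log(3*e^(t)/8 + 5/8)
D^5[K](t) = (-1620*e^(4*t) + 29700*e^(3*t) - 49500*e^(2*t) + 7500*e^(t))/(243*e^(5*t) + 2025*e^(4*t) + 6750*e^(3*t) + 11250*e^(2*t) + 9375*e^(t) + 3125)

κ_5 = D^5[K](0) = -435/1024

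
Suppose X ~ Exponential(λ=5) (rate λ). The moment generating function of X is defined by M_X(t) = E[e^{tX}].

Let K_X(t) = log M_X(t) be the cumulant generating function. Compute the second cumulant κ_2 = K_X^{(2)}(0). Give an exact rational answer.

M_X(t) = 5/(5 - t)
K_X(t) = log M_X(t) = -log(5 - t) + log(5)
K^(2)(t) = 1/(t^2 - 10*t + 25)

κ_2 = K^(2)(0) = 1/25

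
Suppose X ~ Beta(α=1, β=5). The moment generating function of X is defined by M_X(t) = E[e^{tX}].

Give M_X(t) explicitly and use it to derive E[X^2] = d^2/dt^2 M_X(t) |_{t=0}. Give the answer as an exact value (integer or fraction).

E[X^2] = d^2M/dt^2 |_{t=0} = 1/21

M_X(t) = ₁F₁(1; 6; t)
dM/dt = ₁F₁(2; 7; t)/6
d^2M/dt^2 = ₁F₁(3; 8; t)/21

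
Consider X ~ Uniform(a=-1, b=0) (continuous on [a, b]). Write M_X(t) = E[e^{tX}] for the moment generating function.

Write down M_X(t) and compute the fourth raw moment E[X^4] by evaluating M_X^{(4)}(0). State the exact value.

E[X^4] = D^4[M](0) = 1/5

M_X(t) = (1 - e^(-t))/t
D^4[M](t) = (-t^4 - 4*t^3 - 12*t^2 - 24*t + 24*e^(t) - 24)*e^(-t)/t^5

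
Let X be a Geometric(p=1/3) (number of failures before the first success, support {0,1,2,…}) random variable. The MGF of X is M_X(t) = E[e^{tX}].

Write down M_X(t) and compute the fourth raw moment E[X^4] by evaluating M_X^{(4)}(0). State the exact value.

M_X(t) = 1/(3*(1 - 2*e^(t)/3))
D^4[M](t) = (-16*e^(4*t) - 264*e^(3*t) - 396*e^(2*t) - 54*e^(t))/(32*e^(5*t) - 240*e^(4*t) + 720*e^(3*t) - 1080*e^(2*t) + 810*e^(t) - 243)

E[X^4] = D^4[M](0) = 730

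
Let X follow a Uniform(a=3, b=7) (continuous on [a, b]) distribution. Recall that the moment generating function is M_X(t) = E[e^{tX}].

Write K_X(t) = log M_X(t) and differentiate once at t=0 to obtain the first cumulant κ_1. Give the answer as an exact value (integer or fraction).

M_X(t) = (e^(7*t) - e^(3*t))/(4*t)
K_X(t) = log M_X(t) = -log(t) + log(e^(7*t) - e^(3*t)) - 2*log(2)
dK/dt = (7*t*e^(4*t) - 3*t - e^(4*t) + 1)/(t*e^(4*t) - t)

κ_1 = dK/dt |_{t=0} = 5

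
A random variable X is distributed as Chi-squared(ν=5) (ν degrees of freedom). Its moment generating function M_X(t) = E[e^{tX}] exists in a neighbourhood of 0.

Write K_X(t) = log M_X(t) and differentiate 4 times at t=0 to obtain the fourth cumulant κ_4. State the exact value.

κ_4 = K^(4)(0) = 240

M_X(t) = (1 - 2*t)^(-5/2)
K_X(t) = log M_X(t) = -5*log(1 - 2*t)/2
K^(4)(t) = 240/(16*t^4 - 32*t^3 + 24*t^2 - 8*t + 1)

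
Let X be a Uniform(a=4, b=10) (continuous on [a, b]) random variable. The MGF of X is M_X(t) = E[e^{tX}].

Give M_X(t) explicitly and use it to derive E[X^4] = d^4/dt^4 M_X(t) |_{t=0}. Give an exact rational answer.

E[X^4] = M^(4)(0) = 16496/5

M_X(t) = (e^(10*t) - e^(4*t))/(6*t)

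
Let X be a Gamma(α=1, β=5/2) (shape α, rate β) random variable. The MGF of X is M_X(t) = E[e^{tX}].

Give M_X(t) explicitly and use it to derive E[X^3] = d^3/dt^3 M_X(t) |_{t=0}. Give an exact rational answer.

M_X(t) = 5/(2*(5/2 - t))
D^3[M](t) = 240/(16*t^4 - 160*t^3 + 600*t^2 - 1000*t + 625)

E[X^3] = D^3[M](0) = 48/125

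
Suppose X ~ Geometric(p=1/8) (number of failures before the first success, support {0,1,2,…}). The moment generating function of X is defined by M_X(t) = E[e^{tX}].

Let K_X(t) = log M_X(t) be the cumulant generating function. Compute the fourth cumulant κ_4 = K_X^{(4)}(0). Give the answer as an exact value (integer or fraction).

κ_4 = K^(4)(0) = 18872

M_X(t) = 1/(8*(1 - 7*e^(t)/8))
K_X(t) = log M_X(t) = -log(1 - 7*e^(t)/8) - 3*log(2)
K^(4)(t) = (2744*e^(3*t) + 12544*e^(2*t) + 3584*e^(t))/(2401*e^(4*t) - 10976*e^(3*t) + 18816*e^(2*t) - 14336*e^(t) + 4096)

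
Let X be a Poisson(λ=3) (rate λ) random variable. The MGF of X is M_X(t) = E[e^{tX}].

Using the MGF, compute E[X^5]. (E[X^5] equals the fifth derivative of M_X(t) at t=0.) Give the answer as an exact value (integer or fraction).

M_X(t) = e^(3*e^(t) - 3)
M′(t) = 3*e^(-3)*e^(t)*e^(3*e^(t))
M′′(t) = (9*e^(2*t)*e^(3*e^(t)) + 3*e^(t)*e^(3*e^(t)))*e^(-3)
M′′′(t) = (27*e^(3*t)*e^(3*e^(t)) + 27*e^(2*t)*e^(3*e^(t)) + 3*e^(t)*e^(3*e^(t)))*e^(-3)
M′′′′(t) = (81*e^(4*t)*e^(3*e^(t)) + 162*e^(3*t)*e^(3*e^(t)) + 63*e^(2*t)*e^(3*e^(t)) + 3*e^(t)*e^(3*e^(t)))*e^(-3)
M′′′′′(t) = (243*e^(5*t)*e^(3*e^(t)) + 810*e^(4*t)*e^(3*e^(t)) + 675*e^(3*t)*e^(3*e^(t)) + 135*e^(2*t)*e^(3*e^(t)) + 3*e^(t)*e^(3*e^(t)))*e^(-3)

E[X^5] = M′′′′′(0) = 1866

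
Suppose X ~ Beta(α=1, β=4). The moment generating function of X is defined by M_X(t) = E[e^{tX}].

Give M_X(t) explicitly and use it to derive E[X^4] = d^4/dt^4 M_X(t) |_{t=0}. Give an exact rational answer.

M_X(t) = ₁F₁(1; 5; t)
M′(t) = ₁F₁(2; 6; t)/5
M′′(t) = ₁F₁(3; 7; t)/15
M′′′(t) = ₁F₁(4; 8; t)/35
M′′′′(t) = ₁F₁(5; 9; t)/70

E[X^4] = M′′′′(0) = 1/70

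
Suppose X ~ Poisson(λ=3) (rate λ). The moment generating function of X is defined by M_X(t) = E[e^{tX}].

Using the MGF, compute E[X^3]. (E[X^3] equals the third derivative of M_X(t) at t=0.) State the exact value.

E[X^3] = d^3M/dt^3 |_{t=0} = 57

M_X(t) = e^(3*e^(t) - 3)
dM/dt = 3*e^(-3)*e^(t)*e^(3*e^(t))
d^2M/dt^2 = (9*e^(2*t)*e^(3*e^(t)) + 3*e^(t)*e^(3*e^(t)))*e^(-3)
d^3M/dt^3 = (27*e^(3*t)*e^(3*e^(t)) + 27*e^(2*t)*e^(3*e^(t)) + 3*e^(t)*e^(3*e^(t)))*e^(-3)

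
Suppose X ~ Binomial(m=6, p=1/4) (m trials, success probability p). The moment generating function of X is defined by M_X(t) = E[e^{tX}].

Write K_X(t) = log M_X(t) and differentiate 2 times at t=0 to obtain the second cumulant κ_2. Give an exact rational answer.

κ_2 = d^2K/dt^2 |_{t=0} = 9/8

M_X(t) = (e^(t)/4 + 3/4)^6
K_X(t) = log M_X(t) = 6*log(e^(t)/4 + 3/4)
dK/dt = 6*e^(t)/(e^(t) + 3)
d^2K/dt^2 = 18*e^(t)/(e^(2*t) + 6*e^(t) + 9)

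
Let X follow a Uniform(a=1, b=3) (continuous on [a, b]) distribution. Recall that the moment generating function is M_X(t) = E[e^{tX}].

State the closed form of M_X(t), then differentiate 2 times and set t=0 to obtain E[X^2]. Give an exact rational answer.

M_X(t) = (e^(3*t) - e^(t))/(2*t)
D^2[M](t) = (9*t^2*e^(3*t) - t^2*e^(t) - 6*t*e^(3*t) + 2*t*e^(t) + 2*e^(3*t) - 2*e^(t))/(2*t^3)

E[X^2] = D^2[M](0) = 13/3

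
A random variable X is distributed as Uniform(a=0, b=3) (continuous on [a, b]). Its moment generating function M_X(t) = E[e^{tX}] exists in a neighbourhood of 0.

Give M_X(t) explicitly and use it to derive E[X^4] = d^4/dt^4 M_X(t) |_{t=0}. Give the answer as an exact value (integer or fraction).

M_X(t) = (e^(3*t) - 1)/(3*t)
M^(4)(t) = (27*t^4*e^(3*t) - 36*t^3*e^(3*t) + 36*t^2*e^(3*t) - 24*t*e^(3*t) + 8*e^(3*t) - 8)/t^5

E[X^4] = M^(4)(0) = 81/5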